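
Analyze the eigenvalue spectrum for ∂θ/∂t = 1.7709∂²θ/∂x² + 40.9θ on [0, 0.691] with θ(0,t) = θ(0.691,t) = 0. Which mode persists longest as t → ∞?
Eigenvalues: λₙ = 1.7709n²π²/0.691² - 40.9.
First three modes:
  n=1: λ₁ = 1.7709π²/0.691² - 40.9 ≈ -4.295
  n=2: λ₂ = 7.0836π²/0.691² - 40.9 ≈ 105.519
  n=3: λ₃ = 15.9381π²/0.691² - 40.9 ≈ 288.543
Since 1.7709π²/0.691² ≈ 36.605 < 40.9, λ₁ < 0.
The n=1 mode grows fastest (−λₙ is largest for n=1) → dominates.
Asymptotic: θ ~ c₁ sin(πx/0.691) e^{4.295t} (exponential growth at rate −λ₁ ≈ 4.295).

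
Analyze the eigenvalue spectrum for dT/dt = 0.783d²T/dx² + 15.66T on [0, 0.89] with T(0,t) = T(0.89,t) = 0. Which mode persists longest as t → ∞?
Eigenvalues: λₙ = 0.783n²π²/0.89² - 15.66.
First three modes:
  n=1: λ₁ = 0.783π²/0.89² - 15.66 ≈ -5.904
  n=2: λ₂ = 3.132π²/0.89² - 15.66 ≈ 23.365
  n=3: λ₃ = 7.047π²/0.89² - 15.66 ≈ 72.146
Since 0.783π²/0.89² ≈ 9.756 < 15.66, λ₁ < 0.
The n=1 mode grows fastest (−λₙ is largest for n=1) → dominates.
Asymptotic: T ~ c₁ sin(πx/0.89) e^{5.904t} (exponential growth at rate −λ₁ ≈ 5.904).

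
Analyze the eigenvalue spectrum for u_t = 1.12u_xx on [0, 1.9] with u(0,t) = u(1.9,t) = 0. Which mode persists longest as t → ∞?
Eigenvalues: λₙ = 1.12n²π²/1.9².
First three modes:
  n=1: λ₁ = 1.12π²/1.9² ≈ 3.062
  n=2: λ₂ = 4.48π²/1.9² ≈ 12.248 (4× faster decay)
  n=3: λ₃ = 10.08π²/1.9² ≈ 27.558 (9× faster decay)
As t → ∞, higher modes decay exponentially faster. The n=1 mode dominates: u ~ c₁ sin(πx/1.9) e^{-λ₁t}.
Decay rate: λ₁ = 1.12π²/1.9² ≈ 3.062.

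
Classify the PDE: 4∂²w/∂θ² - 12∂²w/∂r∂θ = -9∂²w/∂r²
Rewriting in standard form: 9∂²w/∂r² - 12∂²w/∂r∂θ + 4∂²w/∂θ² = 0. A = 9, B = -12, C = 4. Discriminant B² - 4AC = 0. Since 0 = 0, parabolic.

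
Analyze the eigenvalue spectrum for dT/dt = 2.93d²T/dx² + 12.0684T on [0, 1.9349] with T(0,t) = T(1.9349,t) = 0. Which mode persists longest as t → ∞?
Eigenvalues: λₙ = 2.93n²π²/1.9349² - 12.0684.
First three modes:
  n=1: λ₁ = 2.93π²/1.9349² - 12.0684 ≈ -4.344
  n=2: λ₂ = 11.72π²/1.9349² - 12.0684 ≈ 18.828
  n=3: λ₃ = 26.37π²/1.9349² - 12.0684 ≈ 57.449
Since 2.93π²/1.9349² ≈ 7.724 < 12.0684, λ₁ < 0.
The n=1 mode grows fastest (−λₙ is largest for n=1) → dominates.
Asymptotic: T ~ c₁ sin(πx/1.9349) e^{4.344t} (exponential growth at rate −λ₁ ≈ 4.344).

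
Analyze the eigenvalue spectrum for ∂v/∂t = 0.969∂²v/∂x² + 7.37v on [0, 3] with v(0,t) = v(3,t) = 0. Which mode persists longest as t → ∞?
Eigenvalues: λₙ = 0.969n²π²/3² - 7.37.
First three modes:
  n=1: λ₁ = 0.969π²/3² - 7.37 ≈ -6.307
  n=2: λ₂ = 3.876π²/3² - 7.37 ≈ -3.119
  n=3: λ₃ = 8.721π²/3² - 7.37 ≈ 2.194
Since 0.969π²/3² ≈ 1.063 < 7.37, λ₁ < 0.
The n=1 mode grows fastest (−λₙ is largest for n=1) → dominates.
Asymptotic: v ~ c₁ sin(πx/3) e^{6.307t} (exponential growth at rate −λ₁ ≈ 6.307).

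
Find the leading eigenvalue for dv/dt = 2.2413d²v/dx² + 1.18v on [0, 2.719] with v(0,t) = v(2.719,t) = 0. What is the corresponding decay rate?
Eigenvalues: λₙ = 2.2413n²π²/2.719² - 1.18.
First three modes:
  n=1: λ₁ = 2.2413π²/2.719² - 1.18 ≈ 1.812
  n=2: λ₂ = 8.9652π²/2.719² - 1.18 ≈ 10.789
  n=3: λ₃ = 20.1717π²/2.719² - 1.18 ≈ 25.749
Since 2.2413π²/2.719² ≈ 2.992 > 1.18, all λₙ > 0.
The n=1 mode decays slowest → dominates as t → ∞.
Asymptotic: v ~ c₁ sin(πx/2.719) e^{-λ₁t} with decay rate λ₁ ≈ 1.812.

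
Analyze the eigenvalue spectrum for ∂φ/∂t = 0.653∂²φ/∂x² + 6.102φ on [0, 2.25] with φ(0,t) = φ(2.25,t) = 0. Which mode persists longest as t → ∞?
Eigenvalues: λₙ = 0.653n²π²/2.25² - 6.102.
First three modes:
  n=1: λ₁ = 0.653π²/2.25² - 6.102 ≈ -4.829
  n=2: λ₂ = 2.612π²/2.25² - 6.102 ≈ -1.01
  n=3: λ₃ = 5.877π²/2.25² - 6.102 ≈ 5.356
Since 0.653π²/2.25² ≈ 1.273 < 6.102, λ₁ < 0.
The n=1 mode grows fastest (−λₙ is largest for n=1) → dominates.
Asymptotic: φ ~ c₁ sin(πx/2.25) e^{4.829t} (exponential growth at rate −λ₁ ≈ 4.829).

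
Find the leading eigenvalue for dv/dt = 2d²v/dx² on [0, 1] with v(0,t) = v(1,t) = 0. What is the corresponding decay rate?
Eigenvalues: λₙ = 2n²π².
First three modes:
  n=1: λ₁ = 2π² ≈ 19.739
  n=2: λ₂ = 8π² ≈ 78.957 (4× faster decay)
  n=3: λ₃ = 18π² ≈ 177.653 (9× faster decay)
As t → ∞, higher modes decay exponentially faster. The n=1 mode dominates: v ~ c₁ sin(πx) e^{-λ₁t}.
Decay rate: λ₁ = 2π² ≈ 19.739.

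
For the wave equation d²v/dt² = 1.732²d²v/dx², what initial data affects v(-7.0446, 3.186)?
Domain of dependence: [-12.562752, -1.526448]. Signals travel at speed 1.732, so data within |x - -7.0446| ≤ 1.732·3.186 = 5.518152 can reach the point.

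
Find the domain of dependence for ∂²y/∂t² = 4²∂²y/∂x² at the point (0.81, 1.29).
Domain of dependence: [-4.35, 5.97]. Signals travel at speed 4, so data within |x - 0.81| ≤ 4·1.29 = 5.16 can reach the point.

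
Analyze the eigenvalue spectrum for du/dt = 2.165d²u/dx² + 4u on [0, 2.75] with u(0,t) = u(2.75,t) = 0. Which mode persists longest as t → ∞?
Eigenvalues: λₙ = 2.165n²π²/2.75² - 4.
First three modes:
  n=1: λ₁ = 2.165π²/2.75² - 4 ≈ -1.175
  n=2: λ₂ = 8.66π²/2.75² - 4 ≈ 7.302
  n=3: λ₃ = 19.485π²/2.75² - 4 ≈ 21.429
Since 2.165π²/2.75² ≈ 2.825 < 4, λ₁ < 0.
The n=1 mode grows fastest (−λₙ is largest for n=1) → dominates.
Asymptotic: u ~ c₁ sin(πx/2.75) e^{1.175t} (exponential growth at rate −λ₁ ≈ 1.175).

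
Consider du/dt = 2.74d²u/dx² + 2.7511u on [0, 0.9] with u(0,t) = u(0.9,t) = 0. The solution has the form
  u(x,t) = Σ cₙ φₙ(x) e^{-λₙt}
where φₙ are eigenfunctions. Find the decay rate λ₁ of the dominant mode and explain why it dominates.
Eigenvalues: λₙ = 2.74n²π²/0.9² - 2.7511.
First three modes:
  n=1: λ₁ = 2.74π²/0.9² - 2.7511 ≈ 30.635
  n=2: λ₂ = 10.96π²/0.9² - 2.7511 ≈ 130.793
  n=3: λ₃ = 24.66π²/0.9² - 2.7511 ≈ 297.724
Since 2.74π²/0.9² ≈ 33.386 > 2.7511, all λₙ > 0.
The n=1 mode decays slowest → dominates as t → ∞.
Asymptotic: u ~ c₁ sin(πx/0.9) e^{-λ₁t} with decay rate λ₁ ≈ 30.635.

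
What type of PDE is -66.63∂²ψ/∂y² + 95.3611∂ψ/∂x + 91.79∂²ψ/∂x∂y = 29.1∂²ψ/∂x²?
Rewriting in standard form: -29.1∂²ψ/∂x² + 91.79∂²ψ/∂x∂y - 66.63∂²ψ/∂y² + 95.3611∂ψ/∂x = 0. With A = -29.1, B = 91.79, C = -66.63, the discriminant is 669.6721. This is a hyperbolic PDE.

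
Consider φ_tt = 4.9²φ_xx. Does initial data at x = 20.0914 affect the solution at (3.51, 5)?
Yes. The domain of dependence is [-20.99, 28.01], and 20.0914 ∈ [-20.99, 28.01].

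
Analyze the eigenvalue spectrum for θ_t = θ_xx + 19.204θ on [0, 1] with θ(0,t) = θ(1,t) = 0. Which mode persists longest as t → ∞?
Eigenvalues: λₙ = n²π²/1² - 19.204.
First three modes:
  n=1: λ₁ = π² - 19.204 ≈ -9.334
  n=2: λ₂ = 4π² - 19.204 ≈ 20.274
  n=3: λ₃ = 9π² - 19.204 ≈ 69.622
Since π² ≈ 9.87 < 19.204, λ₁ < 0.
The n=1 mode grows fastest (−λₙ is largest for n=1) → dominates.
Asymptotic: θ ~ c₁ sin(πx/1) e^{9.334t} (exponential growth at rate −λ₁ ≈ 9.334).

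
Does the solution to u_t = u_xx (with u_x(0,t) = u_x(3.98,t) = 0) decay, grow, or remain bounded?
u → constant (steady state). Heat is conserved (no flux at boundaries); solution approaches the spatial average.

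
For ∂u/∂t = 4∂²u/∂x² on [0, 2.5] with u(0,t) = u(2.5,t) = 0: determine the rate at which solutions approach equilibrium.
Eigenvalues: λₙ = 4n²π²/2.5².
First three modes:
  n=1: λ₁ = 4π²/2.5² ≈ 6.317
  n=2: λ₂ = 16π²/2.5² ≈ 25.266 (4× faster decay)
  n=3: λ₃ = 36π²/2.5² ≈ 56.849 (9× faster decay)
As t → ∞, higher modes decay exponentially faster. The n=1 mode dominates: u ~ c₁ sin(πx/2.5) e^{-λ₁t}.
Decay rate: λ₁ = 4π²/2.5² ≈ 6.317.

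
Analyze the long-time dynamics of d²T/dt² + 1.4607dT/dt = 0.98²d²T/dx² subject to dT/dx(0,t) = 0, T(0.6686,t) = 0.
Long-time behavior: T → 0. Damping (γ=1.4607) dissipates energy; oscillations decay exponentially.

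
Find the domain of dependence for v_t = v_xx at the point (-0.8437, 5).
The entire real line. The heat equation has infinite propagation speed: any initial disturbance instantly affects all points (though exponentially small far away).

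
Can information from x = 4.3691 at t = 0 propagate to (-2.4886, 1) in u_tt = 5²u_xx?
No. The domain of dependence is [-7.4886, 2.5114], and 4.3691 is outside this interval.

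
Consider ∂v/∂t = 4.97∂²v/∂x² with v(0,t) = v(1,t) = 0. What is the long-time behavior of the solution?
As t → ∞, v → 0. Heat diffuses out through both boundaries.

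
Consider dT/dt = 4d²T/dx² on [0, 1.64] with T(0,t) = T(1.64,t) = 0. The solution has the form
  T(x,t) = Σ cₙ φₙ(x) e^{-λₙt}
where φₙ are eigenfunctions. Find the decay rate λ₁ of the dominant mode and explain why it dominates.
Eigenvalues: λₙ = 4n²π²/1.64².
First three modes:
  n=1: λ₁ = 4π²/1.64² ≈ 14.678
  n=2: λ₂ = 16π²/1.64² ≈ 58.713 (4× faster decay)
  n=3: λ₃ = 36π²/1.64² ≈ 132.104 (9× faster decay)
As t → ∞, higher modes decay exponentially faster. The n=1 mode dominates: T ~ c₁ sin(πx/1.64) e^{-λ₁t}.
Decay rate: λ₁ = 4π²/1.64² ≈ 14.678.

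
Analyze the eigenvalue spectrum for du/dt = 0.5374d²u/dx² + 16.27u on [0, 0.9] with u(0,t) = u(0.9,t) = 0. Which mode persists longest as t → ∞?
Eigenvalues: λₙ = 0.5374n²π²/0.9² - 16.27.
First three modes:
  n=1: λ₁ = 0.5374π²/0.9² - 16.27 ≈ -9.722
  n=2: λ₂ = 2.1496π²/0.9² - 16.27 ≈ 9.922
  n=3: λ₃ = 4.8366π²/0.9² - 16.27 ≈ 42.663
Since 0.5374π²/0.9² ≈ 6.548 < 16.27, λ₁ < 0.
The n=1 mode grows fastest (−λₙ is largest for n=1) → dominates.
Asymptotic: u ~ c₁ sin(πx/0.9) e^{9.722t} (exponential growth at rate −λ₁ ≈ 9.722).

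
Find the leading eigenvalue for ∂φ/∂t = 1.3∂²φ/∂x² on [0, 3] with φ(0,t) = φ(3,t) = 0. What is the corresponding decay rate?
Eigenvalues: λₙ = 1.3n²π²/3².
First three modes:
  n=1: λ₁ = 1.3π²/3² ≈ 1.426
  n=2: λ₂ = 5.2π²/3² ≈ 5.702 (4× faster decay)
  n=3: λ₃ = 11.7π²/3² ≈ 12.83 (9× faster decay)
As t → ∞, higher modes decay exponentially faster. The n=1 mode dominates: φ ~ c₁ sin(πx/3) e^{-λ₁t}.
Decay rate: λ₁ = 1.3π²/3² ≈ 1.426.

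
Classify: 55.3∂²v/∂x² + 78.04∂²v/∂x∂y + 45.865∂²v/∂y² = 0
Elliptic (discriminant = -4055.0964).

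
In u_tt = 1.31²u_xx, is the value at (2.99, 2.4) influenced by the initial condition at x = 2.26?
Yes. The domain of dependence is [-0.154, 6.134], and 2.26 ∈ [-0.154, 6.134].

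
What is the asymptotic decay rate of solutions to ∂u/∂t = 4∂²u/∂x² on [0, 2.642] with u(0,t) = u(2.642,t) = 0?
Eigenvalues: λₙ = 4n²π²/2.642².
First three modes:
  n=1: λ₁ = 4π²/2.642² ≈ 5.656
  n=2: λ₂ = 16π²/2.642² ≈ 22.623 (4× faster decay)
  n=3: λ₃ = 36π²/2.642² ≈ 50.902 (9× faster decay)
As t → ∞, higher modes decay exponentially faster. The n=1 mode dominates: u ~ c₁ sin(πx/2.642) e^{-λ₁t}.
Decay rate: λ₁ = 4π²/2.642² ≈ 5.656.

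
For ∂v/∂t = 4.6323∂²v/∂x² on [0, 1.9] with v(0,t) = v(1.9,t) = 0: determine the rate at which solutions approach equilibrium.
Eigenvalues: λₙ = 4.6323n²π²/1.9².
First three modes:
  n=1: λ₁ = 4.6323π²/1.9² ≈ 12.665
  n=2: λ₂ = 18.5292π²/1.9² ≈ 50.658 (4× faster decay)
  n=3: λ₃ = 41.6907π²/1.9² ≈ 113.981 (9× faster decay)
As t → ∞, higher modes decay exponentially faster. The n=1 mode dominates: v ~ c₁ sin(πx/1.9) e^{-λ₁t}.
Decay rate: λ₁ = 4.6323π²/1.9² ≈ 12.665.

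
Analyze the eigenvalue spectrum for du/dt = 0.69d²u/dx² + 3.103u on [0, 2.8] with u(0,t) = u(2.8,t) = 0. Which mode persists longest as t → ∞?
Eigenvalues: λₙ = 0.69n²π²/2.8² - 3.103.
First three modes:
  n=1: λ₁ = 0.69π²/2.8² - 3.103 ≈ -2.234
  n=2: λ₂ = 2.76π²/2.8² - 3.103 ≈ 0.372
  n=3: λ₃ = 6.21π²/2.8² - 3.103 ≈ 4.715
Since 0.69π²/2.8² ≈ 0.869 < 3.103, λ₁ < 0.
The n=1 mode grows fastest (−λₙ is largest for n=1) → dominates.
Asymptotic: u ~ c₁ sin(πx/2.8) e^{2.234t} (exponential growth at rate −λ₁ ≈ 2.234).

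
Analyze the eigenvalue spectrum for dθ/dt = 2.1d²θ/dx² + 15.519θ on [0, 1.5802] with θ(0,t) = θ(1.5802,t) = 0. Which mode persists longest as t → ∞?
Eigenvalues: λₙ = 2.1n²π²/1.5802² - 15.519.
First three modes:
  n=1: λ₁ = 2.1π²/1.5802² - 15.519 ≈ -7.219
  n=2: λ₂ = 8.4π²/1.5802² - 15.519 ≈ 17.682
  n=3: λ₃ = 18.9π²/1.5802² - 15.519 ≈ 59.184
Since 2.1π²/1.5802² ≈ 8.3 < 15.519, λ₁ < 0.
The n=1 mode grows fastest (−λₙ is largest for n=1) → dominates.
Asymptotic: θ ~ c₁ sin(πx/1.5802) e^{7.219t} (exponential growth at rate −λ₁ ≈ 7.219).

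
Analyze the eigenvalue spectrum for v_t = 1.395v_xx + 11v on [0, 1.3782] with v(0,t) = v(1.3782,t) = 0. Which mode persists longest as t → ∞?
Eigenvalues: λₙ = 1.395n²π²/1.3782² - 11.
First three modes:
  n=1: λ₁ = 1.395π²/1.3782² - 11 ≈ -3.751
  n=2: λ₂ = 5.58π²/1.3782² - 11 ≈ 17.994
  n=3: λ₃ = 12.555π²/1.3782² - 11 ≈ 54.237
Since 1.395π²/1.3782² ≈ 7.249 < 11, λ₁ < 0.
The n=1 mode grows fastest (−λₙ is largest for n=1) → dominates.
Asymptotic: v ~ c₁ sin(πx/1.3782) e^{3.751t} (exponential growth at rate −λ₁ ≈ 3.751).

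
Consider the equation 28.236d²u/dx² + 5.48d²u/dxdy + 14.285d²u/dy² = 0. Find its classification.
Elliptic. (A = 28.236, B = 5.48, C = 14.285 gives B² - 4AC = -1583.37464.)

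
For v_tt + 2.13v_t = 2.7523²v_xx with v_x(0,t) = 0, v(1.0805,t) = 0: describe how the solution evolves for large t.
v → 0. Damping (γ=2.13) dissipates energy; oscillations decay exponentially.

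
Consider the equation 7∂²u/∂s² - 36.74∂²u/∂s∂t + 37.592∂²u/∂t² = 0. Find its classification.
Hyperbolic. (A = 7, B = -36.74, C = 37.592 gives B² - 4AC = 297.2516.)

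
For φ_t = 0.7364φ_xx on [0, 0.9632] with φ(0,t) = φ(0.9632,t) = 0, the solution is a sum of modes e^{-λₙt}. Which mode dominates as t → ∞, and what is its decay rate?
Eigenvalues: λₙ = 0.7364n²π²/0.9632².
First three modes:
  n=1: λ₁ = 0.7364π²/0.9632² ≈ 7.834
  n=2: λ₂ = 2.9456π²/0.9632² ≈ 31.336 (4× faster decay)
  n=3: λ₃ = 6.6276π²/0.9632² ≈ 70.506 (9× faster decay)
As t → ∞, higher modes decay exponentially faster. The n=1 mode dominates: φ ~ c₁ sin(πx/0.9632) e^{-λ₁t}.
Decay rate: λ₁ = 0.7364π²/0.9632² ≈ 7.834.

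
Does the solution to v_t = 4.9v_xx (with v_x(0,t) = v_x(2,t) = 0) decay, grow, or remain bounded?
v → constant (steady state). Heat is conserved (no flux at boundaries); solution approaches the spatial average.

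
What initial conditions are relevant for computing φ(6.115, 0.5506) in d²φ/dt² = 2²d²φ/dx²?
Domain of dependence: [5.0138, 7.2162]. Signals travel at speed 2, so data within |x - 6.115| ≤ 2·0.5506 = 1.1012 can reach the point.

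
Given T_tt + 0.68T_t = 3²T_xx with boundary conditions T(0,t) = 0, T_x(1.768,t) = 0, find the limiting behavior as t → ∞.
T → 0. Damping (γ=0.68) dissipates energy; oscillations decay exponentially.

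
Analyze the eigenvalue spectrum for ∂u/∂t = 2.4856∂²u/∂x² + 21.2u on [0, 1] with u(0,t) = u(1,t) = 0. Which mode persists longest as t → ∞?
Eigenvalues: λₙ = 2.4856n²π²/1² - 21.2.
First three modes:
  n=1: λ₁ = 2.4856π² - 21.2 ≈ 3.332
  n=2: λ₂ = 9.9424π² - 21.2 ≈ 76.928
  n=3: λ₃ = 22.3704π² - 21.2 ≈ 199.587
Since 2.4856π² ≈ 24.532 > 21.2, all λₙ > 0.
The n=1 mode decays slowest → dominates as t → ∞.
Asymptotic: u ~ c₁ sin(πx/1) e^{-λ₁t} with decay rate λ₁ ≈ 3.332.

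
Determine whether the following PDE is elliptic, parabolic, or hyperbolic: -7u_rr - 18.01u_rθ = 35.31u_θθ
Rewriting in standard form: -7u_rr - 18.01u_rθ - 35.31u_θθ = 0. Coefficients: A = -7, B = -18.01, C = -35.31. B² - 4AC = -664.3199, which is negative, so the equation is elliptic.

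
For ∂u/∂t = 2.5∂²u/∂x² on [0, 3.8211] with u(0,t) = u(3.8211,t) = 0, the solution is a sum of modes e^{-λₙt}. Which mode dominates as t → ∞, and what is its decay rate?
Eigenvalues: λₙ = 2.5n²π²/3.8211².
First three modes:
  n=1: λ₁ = 2.5π²/3.8211² ≈ 1.69
  n=2: λ₂ = 10π²/3.8211² ≈ 6.76 (4× faster decay)
  n=3: λ₃ = 22.5π²/3.8211² ≈ 15.209 (9× faster decay)
As t → ∞, higher modes decay exponentially faster. The n=1 mode dominates: u ~ c₁ sin(πx/3.8211) e^{-λ₁t}.
Decay rate: λ₁ = 2.5π²/3.8211² ≈ 1.69.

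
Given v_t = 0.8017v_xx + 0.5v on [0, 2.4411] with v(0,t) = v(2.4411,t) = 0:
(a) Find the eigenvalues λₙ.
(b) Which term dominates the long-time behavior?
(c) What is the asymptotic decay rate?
Eigenvalues: λₙ = 0.8017n²π²/2.4411² - 0.5.
First three modes:
  n=1: λ₁ = 0.8017π²/2.4411² - 0.5 ≈ 0.828
  n=2: λ₂ = 3.2068π²/2.4411² - 0.5 ≈ 4.811
  n=3: λ₃ = 7.2153π²/2.4411² - 0.5 ≈ 11.45
Since 0.8017π²/2.4411² ≈ 1.328 > 0.5, all λₙ > 0.
The n=1 mode decays slowest → dominates as t → ∞.
Asymptotic: v ~ c₁ sin(πx/2.4411) e^{-λ₁t} with decay rate λ₁ ≈ 0.828.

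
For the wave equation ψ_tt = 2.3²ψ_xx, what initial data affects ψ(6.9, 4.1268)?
Domain of dependence: [-2.59164, 16.39164]. Signals travel at speed 2.3, so data within |x - 6.9| ≤ 2.3·4.1268 = 9.49164 can reach the point.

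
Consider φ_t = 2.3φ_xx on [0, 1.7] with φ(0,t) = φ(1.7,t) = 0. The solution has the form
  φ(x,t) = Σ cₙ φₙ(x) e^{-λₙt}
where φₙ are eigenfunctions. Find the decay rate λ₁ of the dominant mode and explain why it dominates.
Eigenvalues: λₙ = 2.3n²π²/1.7².
First three modes:
  n=1: λ₁ = 2.3π²/1.7² ≈ 7.855
  n=2: λ₂ = 9.2π²/1.7² ≈ 31.419 (4× faster decay)
  n=3: λ₃ = 20.7π²/1.7² ≈ 70.692 (9× faster decay)
As t → ∞, higher modes decay exponentially faster. The n=1 mode dominates: φ ~ c₁ sin(πx/1.7) e^{-λ₁t}.
Decay rate: λ₁ = 2.3π²/1.7² ≈ 7.855.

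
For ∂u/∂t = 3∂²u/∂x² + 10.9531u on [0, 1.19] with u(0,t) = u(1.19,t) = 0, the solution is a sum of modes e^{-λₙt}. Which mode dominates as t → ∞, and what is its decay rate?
Eigenvalues: λₙ = 3n²π²/1.19² - 10.9531.
First three modes:
  n=1: λ₁ = 3π²/1.19² - 10.9531 ≈ 9.956
  n=2: λ₂ = 12π²/1.19² - 10.9531 ≈ 72.682
  n=3: λ₃ = 27π²/1.19² - 10.9531 ≈ 177.225
Since 3π²/1.19² ≈ 20.909 > 10.9531, all λₙ > 0.
The n=1 mode decays slowest → dominates as t → ∞.
Asymptotic: u ~ c₁ sin(πx/1.19) e^{-λ₁t} with decay rate λ₁ ≈ 9.956.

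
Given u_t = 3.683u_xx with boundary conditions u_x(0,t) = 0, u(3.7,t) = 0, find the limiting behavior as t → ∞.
u → 0. Heat escapes through the Dirichlet boundary.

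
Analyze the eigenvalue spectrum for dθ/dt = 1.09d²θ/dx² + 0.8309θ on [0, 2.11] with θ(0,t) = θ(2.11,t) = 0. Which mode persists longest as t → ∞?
Eigenvalues: λₙ = 1.09n²π²/2.11² - 0.8309.
First three modes:
  n=1: λ₁ = 1.09π²/2.11² - 0.8309 ≈ 1.585
  n=2: λ₂ = 4.36π²/2.11² - 0.8309 ≈ 8.835
  n=3: λ₃ = 9.81π²/2.11² - 0.8309 ≈ 20.916
Since 1.09π²/2.11² ≈ 2.416 > 0.8309, all λₙ > 0.
The n=1 mode decays slowest → dominates as t → ∞.
Asymptotic: θ ~ c₁ sin(πx/2.11) e^{-λ₁t} with decay rate λ₁ ≈ 1.585.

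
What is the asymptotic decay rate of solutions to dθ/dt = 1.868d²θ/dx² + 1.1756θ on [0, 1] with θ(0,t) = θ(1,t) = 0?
Eigenvalues: λₙ = 1.868n²π²/1² - 1.1756.
First three modes:
  n=1: λ₁ = 1.868π² - 1.1756 ≈ 17.261
  n=2: λ₂ = 7.472π² - 1.1756 ≈ 72.57
  n=3: λ₃ = 16.812π² - 1.1756 ≈ 164.752
Since 1.868π² ≈ 18.436 > 1.1756, all λₙ > 0.
The n=1 mode decays slowest → dominates as t → ∞.
Asymptotic: θ ~ c₁ sin(πx/1) e^{-λ₁t} with decay rate λ₁ ≈ 17.261.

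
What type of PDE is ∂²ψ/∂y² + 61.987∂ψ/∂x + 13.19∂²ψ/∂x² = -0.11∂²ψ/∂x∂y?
Rewriting in standard form: 13.19∂²ψ/∂x² + 0.11∂²ψ/∂x∂y + ∂²ψ/∂y² + 61.987∂ψ/∂x = 0. With A = 13.19, B = 0.11, C = 1, the discriminant is -52.7479. This is an elliptic PDE.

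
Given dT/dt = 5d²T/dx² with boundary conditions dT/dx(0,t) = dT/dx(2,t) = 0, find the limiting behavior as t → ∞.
T → constant (steady state). Heat is conserved (no flux at boundaries); solution approaches the spatial average.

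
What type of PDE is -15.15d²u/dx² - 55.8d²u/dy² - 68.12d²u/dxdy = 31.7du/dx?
Rewriting in standard form: -15.15d²u/dx² - 68.12d²u/dxdy - 55.8d²u/dy² - 31.7du/dx = 0. With A = -15.15, B = -68.12, C = -55.8, the discriminant is 1258.8544. This is a hyperbolic PDE.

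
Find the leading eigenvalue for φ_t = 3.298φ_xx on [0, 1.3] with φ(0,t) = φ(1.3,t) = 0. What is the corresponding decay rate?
Eigenvalues: λₙ = 3.298n²π²/1.3².
First three modes:
  n=1: λ₁ = 3.298π²/1.3² ≈ 19.26
  n=2: λ₂ = 13.192π²/1.3² ≈ 77.041 (4× faster decay)
  n=3: λ₃ = 29.682π²/1.3² ≈ 173.343 (9× faster decay)
As t → ∞, higher modes decay exponentially faster. The n=1 mode dominates: φ ~ c₁ sin(πx/1.3) e^{-λ₁t}.
Decay rate: λ₁ = 3.298π²/1.3² ≈ 19.26.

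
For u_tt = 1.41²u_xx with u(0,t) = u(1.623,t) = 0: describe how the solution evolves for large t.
u oscillates (no decay). Energy is conserved; the solution oscillates indefinitely as standing waves.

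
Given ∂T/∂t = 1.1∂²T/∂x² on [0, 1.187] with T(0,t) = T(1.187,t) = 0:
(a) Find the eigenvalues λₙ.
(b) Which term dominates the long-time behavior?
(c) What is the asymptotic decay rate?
Eigenvalues: λₙ = 1.1n²π²/1.187².
First three modes:
  n=1: λ₁ = 1.1π²/1.187² ≈ 7.705
  n=2: λ₂ = 4.4π²/1.187² ≈ 30.821 (4× faster decay)
  n=3: λ₃ = 9.9π²/1.187² ≈ 69.348 (9× faster decay)
As t → ∞, higher modes decay exponentially faster. The n=1 mode dominates: T ~ c₁ sin(πx/1.187) e^{-λ₁t}.
Decay rate: λ₁ = 1.1π²/1.187² ≈ 7.705.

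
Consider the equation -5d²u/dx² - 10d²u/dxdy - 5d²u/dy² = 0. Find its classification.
Parabolic. (A = -5, B = -10, C = -5 gives B² - 4AC = 0.)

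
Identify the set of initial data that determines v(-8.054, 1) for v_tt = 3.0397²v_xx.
Domain of dependence: [-11.0937, -5.0143]. Signals travel at speed 3.0397, so data within |x - -8.054| ≤ 3.0397·1 = 3.0397 can reach the point.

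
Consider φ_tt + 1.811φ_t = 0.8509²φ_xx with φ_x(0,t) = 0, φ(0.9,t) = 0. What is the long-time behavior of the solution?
As t → ∞, φ → 0. Damping (γ=1.811) dissipates energy; oscillations decay exponentially.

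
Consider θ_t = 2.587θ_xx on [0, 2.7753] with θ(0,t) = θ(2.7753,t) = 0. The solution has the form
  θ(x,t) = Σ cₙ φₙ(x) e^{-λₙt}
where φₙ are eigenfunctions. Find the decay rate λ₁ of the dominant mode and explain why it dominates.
Eigenvalues: λₙ = 2.587n²π²/2.7753².
First three modes:
  n=1: λ₁ = 2.587π²/2.7753² ≈ 3.315
  n=2: λ₂ = 10.348π²/2.7753² ≈ 13.26 (4× faster decay)
  n=3: λ₃ = 23.283π²/2.7753² ≈ 29.835 (9× faster decay)
As t → ∞, higher modes decay exponentially faster. The n=1 mode dominates: θ ~ c₁ sin(πx/2.7753) e^{-λ₁t}.
Decay rate: λ₁ = 2.587π²/2.7753² ≈ 3.315.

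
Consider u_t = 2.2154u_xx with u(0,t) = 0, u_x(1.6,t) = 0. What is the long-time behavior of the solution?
As t → ∞, u → 0. Heat escapes through the Dirichlet boundary.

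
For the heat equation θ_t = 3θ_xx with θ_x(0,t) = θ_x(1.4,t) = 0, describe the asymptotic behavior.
θ → constant (steady state). Heat is conserved (no flux at boundaries); solution approaches the spatial average.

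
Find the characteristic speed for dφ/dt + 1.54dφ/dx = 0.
Speed = 1.54. Information travels along x - 1.54t = const (rightward).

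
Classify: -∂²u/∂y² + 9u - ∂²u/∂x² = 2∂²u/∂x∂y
Rewriting in standard form: -∂²u/∂x² - 2∂²u/∂x∂y - ∂²u/∂y² + 9u = 0. Parabolic (discriminant = 0).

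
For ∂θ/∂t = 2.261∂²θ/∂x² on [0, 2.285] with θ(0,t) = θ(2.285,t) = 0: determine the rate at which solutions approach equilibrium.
Eigenvalues: λₙ = 2.261n²π²/2.285².
First three modes:
  n=1: λ₁ = 2.261π²/2.285² ≈ 4.274
  n=2: λ₂ = 9.044π²/2.285² ≈ 17.096 (4× faster decay)
  n=3: λ₃ = 20.349π²/2.285² ≈ 38.465 (9× faster decay)
As t → ∞, higher modes decay exponentially faster. The n=1 mode dominates: θ ~ c₁ sin(πx/2.285) e^{-λ₁t}.
Decay rate: λ₁ = 2.261π²/2.285² ≈ 4.274.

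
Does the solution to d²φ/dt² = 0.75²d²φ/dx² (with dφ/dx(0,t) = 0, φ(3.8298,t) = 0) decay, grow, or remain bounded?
φ oscillates (no decay). Energy is conserved; the solution oscillates indefinitely as standing waves.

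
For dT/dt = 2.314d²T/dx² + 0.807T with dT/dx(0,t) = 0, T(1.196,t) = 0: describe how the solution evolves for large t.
T → 0. Diffusion dominates reaction (r=0.807 < κπ²/(4L²)≈3.99); solution decays.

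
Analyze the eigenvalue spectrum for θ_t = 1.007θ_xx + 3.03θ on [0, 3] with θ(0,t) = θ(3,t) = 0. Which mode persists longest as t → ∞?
Eigenvalues: λₙ = 1.007n²π²/3² - 3.03.
First three modes:
  n=1: λ₁ = 1.007π²/3² - 3.03 ≈ -1.926
  n=2: λ₂ = 4.028π²/3² - 3.03 ≈ 1.387
  n=3: λ₃ = 9.063π²/3² - 3.03 ≈ 6.909
Since 1.007π²/3² ≈ 1.104 < 3.03, λ₁ < 0.
The n=1 mode grows fastest (−λₙ is largest for n=1) → dominates.
Asymptotic: θ ~ c₁ sin(πx/3) e^{1.926t} (exponential growth at rate −λ₁ ≈ 1.926).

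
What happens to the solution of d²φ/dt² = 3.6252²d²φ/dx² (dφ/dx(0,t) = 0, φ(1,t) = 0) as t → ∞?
φ oscillates (no decay). Energy is conserved; the solution oscillates indefinitely as standing waves.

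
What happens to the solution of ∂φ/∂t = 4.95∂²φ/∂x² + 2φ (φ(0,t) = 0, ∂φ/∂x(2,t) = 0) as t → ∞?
φ → 0. Diffusion dominates reaction (r=2 < κπ²/(4L²)≈3.05); solution decays.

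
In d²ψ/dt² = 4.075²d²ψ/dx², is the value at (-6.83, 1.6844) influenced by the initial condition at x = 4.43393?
No. The domain of dependence is [-13.69393, 0.03393], and 4.43393 is outside this interval.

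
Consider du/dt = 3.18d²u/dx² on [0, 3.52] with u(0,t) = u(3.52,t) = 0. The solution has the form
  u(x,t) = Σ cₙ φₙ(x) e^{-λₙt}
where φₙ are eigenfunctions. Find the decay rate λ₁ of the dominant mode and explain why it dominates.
Eigenvalues: λₙ = 3.18n²π²/3.52².
First three modes:
  n=1: λ₁ = 3.18π²/3.52² ≈ 2.533
  n=2: λ₂ = 12.72π²/3.52² ≈ 10.132 (4× faster decay)
  n=3: λ₃ = 28.62π²/3.52² ≈ 22.797 (9× faster decay)
As t → ∞, higher modes decay exponentially faster. The n=1 mode dominates: u ~ c₁ sin(πx/3.52) e^{-λ₁t}.
Decay rate: λ₁ = 3.18π²/3.52² ≈ 2.533.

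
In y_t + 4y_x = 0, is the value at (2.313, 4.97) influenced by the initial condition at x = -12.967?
No. Only data at x = -17.567 affects (2.313, 4.97). Advection has one-way propagation along characteristics.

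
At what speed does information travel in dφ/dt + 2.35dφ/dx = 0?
Speed = 2.35. Information travels along x - 2.35t = const (rightward).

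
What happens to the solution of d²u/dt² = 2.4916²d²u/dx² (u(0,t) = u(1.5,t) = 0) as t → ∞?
u oscillates (no decay). Energy is conserved; the solution oscillates indefinitely as standing waves.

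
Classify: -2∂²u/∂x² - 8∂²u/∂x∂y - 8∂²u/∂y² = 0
Parabolic (discriminant = 0).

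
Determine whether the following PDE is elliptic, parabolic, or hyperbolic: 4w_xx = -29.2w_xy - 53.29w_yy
Rewriting in standard form: 4w_xx + 29.2w_xy + 53.29w_yy = 0. Coefficients: A = 4, B = 29.2, C = 53.29. B² - 4AC = 0, which is zero, so the equation is parabolic.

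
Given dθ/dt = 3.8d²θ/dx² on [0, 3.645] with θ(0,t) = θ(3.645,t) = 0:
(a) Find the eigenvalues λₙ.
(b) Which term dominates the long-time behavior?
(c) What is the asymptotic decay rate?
Eigenvalues: λₙ = 3.8n²π²/3.645².
First three modes:
  n=1: λ₁ = 3.8π²/3.645² ≈ 2.823
  n=2: λ₂ = 15.2π²/3.645² ≈ 11.291 (4× faster decay)
  n=3: λ₃ = 34.2π²/3.645² ≈ 25.406 (9× faster decay)
As t → ∞, higher modes decay exponentially faster. The n=1 mode dominates: θ ~ c₁ sin(πx/3.645) e^{-λ₁t}.
Decay rate: λ₁ = 3.8π²/3.645² ≈ 2.823.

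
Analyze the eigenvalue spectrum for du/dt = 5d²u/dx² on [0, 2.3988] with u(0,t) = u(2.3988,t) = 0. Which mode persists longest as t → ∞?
Eigenvalues: λₙ = 5n²π²/2.3988².
First three modes:
  n=1: λ₁ = 5π²/2.3988² ≈ 8.576
  n=2: λ₂ = 20π²/2.3988² ≈ 34.304 (4× faster decay)
  n=3: λ₃ = 45π²/2.3988² ≈ 77.183 (9× faster decay)
As t → ∞, higher modes decay exponentially faster. The n=1 mode dominates: u ~ c₁ sin(πx/2.3988) e^{-λ₁t}.
Decay rate: λ₁ = 5π²/2.3988² ≈ 8.576.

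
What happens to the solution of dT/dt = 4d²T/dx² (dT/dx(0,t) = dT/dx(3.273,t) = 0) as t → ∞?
T → constant (steady state). Heat is conserved (no flux at boundaries); solution approaches the spatial average.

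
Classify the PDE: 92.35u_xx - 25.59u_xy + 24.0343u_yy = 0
A = 92.35, B = -25.59, C = 24.0343. Discriminant B² - 4AC = -8223.42232. Since -8223.42232 < 0, elliptic.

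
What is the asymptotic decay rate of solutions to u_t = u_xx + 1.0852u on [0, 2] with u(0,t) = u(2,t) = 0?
Eigenvalues: λₙ = n²π²/2² - 1.0852.
First three modes:
  n=1: λ₁ = π²/2² - 1.0852 ≈ 1.382
  n=2: λ₂ = 4π²/2² - 1.0852 ≈ 8.784
  n=3: λ₃ = 9π²/2² - 1.0852 ≈ 21.121
Since π²/2² ≈ 2.467 > 1.0852, all λₙ > 0.
The n=1 mode decays slowest → dominates as t → ∞.
Asymptotic: u ~ c₁ sin(πx/2) e^{-λ₁t} with decay rate λ₁ ≈ 1.382.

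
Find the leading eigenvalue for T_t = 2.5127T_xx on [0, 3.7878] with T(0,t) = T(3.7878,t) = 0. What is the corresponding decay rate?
Eigenvalues: λₙ = 2.5127n²π²/3.7878².
First three modes:
  n=1: λ₁ = 2.5127π²/3.7878² ≈ 1.728
  n=2: λ₂ = 10.0508π²/3.7878² ≈ 6.914 (4× faster decay)
  n=3: λ₃ = 22.6143π²/3.7878² ≈ 15.556 (9× faster decay)
As t → ∞, higher modes decay exponentially faster. The n=1 mode dominates: T ~ c₁ sin(πx/3.7878) e^{-λ₁t}.
Decay rate: λ₁ = 2.5127π²/3.7878² ≈ 1.728.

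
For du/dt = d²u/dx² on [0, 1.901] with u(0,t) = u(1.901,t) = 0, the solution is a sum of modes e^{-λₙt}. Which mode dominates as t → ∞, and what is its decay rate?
Eigenvalues: λₙ = n²π²/1.901².
First three modes:
  n=1: λ₁ = π²/1.901² ≈ 2.731
  n=2: λ₂ = 4π²/1.901² ≈ 10.924 (4× faster decay)
  n=3: λ₃ = 9π²/1.901² ≈ 24.58 (9× faster decay)
As t → ∞, higher modes decay exponentially faster. The n=1 mode dominates: u ~ c₁ sin(πx/1.901) e^{-λ₁t}.
Decay rate: λ₁ = π²/1.901² ≈ 2.731.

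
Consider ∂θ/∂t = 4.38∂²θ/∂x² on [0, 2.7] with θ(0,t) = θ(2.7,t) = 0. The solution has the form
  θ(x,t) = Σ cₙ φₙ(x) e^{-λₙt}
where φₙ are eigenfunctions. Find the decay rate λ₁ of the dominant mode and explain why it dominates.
Eigenvalues: λₙ = 4.38n²π²/2.7².
First three modes:
  n=1: λ₁ = 4.38π²/2.7² ≈ 5.93
  n=2: λ₂ = 17.52π²/2.7² ≈ 23.72 (4× faster decay)
  n=3: λ₃ = 39.42π²/2.7² ≈ 53.369 (9× faster decay)
As t → ∞, higher modes decay exponentially faster. The n=1 mode dominates: θ ~ c₁ sin(πx/2.7) e^{-λ₁t}.
Decay rate: λ₁ = 4.38π²/2.7² ≈ 5.93.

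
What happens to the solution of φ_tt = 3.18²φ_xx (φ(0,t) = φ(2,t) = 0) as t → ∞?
φ oscillates (no decay). Energy is conserved; the solution oscillates indefinitely as standing waves.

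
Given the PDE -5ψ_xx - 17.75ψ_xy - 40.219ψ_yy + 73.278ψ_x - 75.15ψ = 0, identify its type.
The second-order coefficients are A = -5, B = -17.75, C = -40.219. Since B² - 4AC = -489.3175 < 0, this is an elliptic PDE.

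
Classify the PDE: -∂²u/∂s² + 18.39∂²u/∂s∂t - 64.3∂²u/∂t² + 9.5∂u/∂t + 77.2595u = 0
A = -1, B = 18.39, C = -64.3. Discriminant B² - 4AC = 80.9921. Since 80.9921 > 0, hyperbolic.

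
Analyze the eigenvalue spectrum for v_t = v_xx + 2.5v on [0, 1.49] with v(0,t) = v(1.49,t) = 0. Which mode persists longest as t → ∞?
Eigenvalues: λₙ = n²π²/1.49² - 2.5.
First three modes:
  n=1: λ₁ = π²/1.49² - 2.5 ≈ 1.946
  n=2: λ₂ = 4π²/1.49² - 2.5 ≈ 15.282
  n=3: λ₃ = 9π²/1.49² - 2.5 ≈ 37.51
Since π²/1.49² ≈ 4.446 > 2.5, all λₙ > 0.
The n=1 mode decays slowest → dominates as t → ∞.
Asymptotic: v ~ c₁ sin(πx/1.49) e^{-λ₁t} with decay rate λ₁ ≈ 1.946.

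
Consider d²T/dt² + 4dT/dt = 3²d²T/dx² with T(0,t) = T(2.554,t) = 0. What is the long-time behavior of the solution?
As t → ∞, T → 0. Damping (γ=4) dissipates energy; oscillations decay exponentially.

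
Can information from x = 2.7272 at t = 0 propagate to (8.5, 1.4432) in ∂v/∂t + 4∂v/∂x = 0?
Yes. The characteristic through (8.5, 1.4432) passes through x = 2.7272.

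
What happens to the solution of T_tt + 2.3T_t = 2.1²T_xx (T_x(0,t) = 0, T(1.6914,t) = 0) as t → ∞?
T → 0. Damping (γ=2.3) dissipates energy; oscillations decay exponentially.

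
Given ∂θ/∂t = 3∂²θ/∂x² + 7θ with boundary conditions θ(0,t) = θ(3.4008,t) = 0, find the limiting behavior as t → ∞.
θ grows unboundedly. Reaction dominates diffusion (r=7 > κπ²/L²≈2.56); solution grows exponentially.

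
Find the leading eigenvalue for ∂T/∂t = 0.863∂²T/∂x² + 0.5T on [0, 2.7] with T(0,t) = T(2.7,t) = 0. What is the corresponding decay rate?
Eigenvalues: λₙ = 0.863n²π²/2.7² - 0.5.
First three modes:
  n=1: λ₁ = 0.863π²/2.7² - 0.5 ≈ 0.668
  n=2: λ₂ = 3.452π²/2.7² - 0.5 ≈ 4.174
  n=3: λ₃ = 7.767π²/2.7² - 0.5 ≈ 10.015
Since 0.863π²/2.7² ≈ 1.168 > 0.5, all λₙ > 0.
The n=1 mode decays slowest → dominates as t → ∞.
Asymptotic: T ~ c₁ sin(πx/2.7) e^{-λ₁t} with decay rate λ₁ ≈ 0.668.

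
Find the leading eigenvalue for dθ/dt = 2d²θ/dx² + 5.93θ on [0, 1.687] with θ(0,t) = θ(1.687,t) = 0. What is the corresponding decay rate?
Eigenvalues: λₙ = 2n²π²/1.687² - 5.93.
First three modes:
  n=1: λ₁ = 2π²/1.687² - 5.93 ≈ 1.006
  n=2: λ₂ = 8π²/1.687² - 5.93 ≈ 21.813
  n=3: λ₃ = 18π²/1.687² - 5.93 ≈ 56.493
Since 2π²/1.687² ≈ 6.936 > 5.93, all λₙ > 0.
The n=1 mode decays slowest → dominates as t → ∞.
Asymptotic: θ ~ c₁ sin(πx/1.687) e^{-λ₁t} with decay rate λ₁ ≈ 1.006.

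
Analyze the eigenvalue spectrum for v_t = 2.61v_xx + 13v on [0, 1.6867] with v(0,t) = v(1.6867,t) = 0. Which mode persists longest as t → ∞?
Eigenvalues: λₙ = 2.61n²π²/1.6867² - 13.
First three modes:
  n=1: λ₁ = 2.61π²/1.6867² - 13 ≈ -3.945
  n=2: λ₂ = 10.44π²/1.6867² - 13 ≈ 23.218
  n=3: λ₃ = 23.49π²/1.6867² - 13 ≈ 68.491
Since 2.61π²/1.6867² ≈ 9.055 < 13, λ₁ < 0.
The n=1 mode grows fastest (−λₙ is largest for n=1) → dominates.
Asymptotic: v ~ c₁ sin(πx/1.6867) e^{3.945t} (exponential growth at rate −λ₁ ≈ 3.945).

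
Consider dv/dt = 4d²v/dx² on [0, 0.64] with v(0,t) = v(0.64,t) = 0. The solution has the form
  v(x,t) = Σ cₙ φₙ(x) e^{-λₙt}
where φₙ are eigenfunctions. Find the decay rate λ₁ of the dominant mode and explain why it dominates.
Eigenvalues: λₙ = 4n²π²/0.64².
First three modes:
  n=1: λ₁ = 4π²/0.64² ≈ 96.383
  n=2: λ₂ = 16π²/0.64² ≈ 385.531 (4× faster decay)
  n=3: λ₃ = 36π²/0.64² ≈ 867.446 (9× faster decay)
As t → ∞, higher modes decay exponentially faster. The n=1 mode dominates: v ~ c₁ sin(πx/0.64) e^{-λ₁t}.
Decay rate: λ₁ = 4π²/0.64² ≈ 96.383.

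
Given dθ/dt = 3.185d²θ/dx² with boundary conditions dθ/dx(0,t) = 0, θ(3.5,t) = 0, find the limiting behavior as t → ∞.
θ → 0. Heat escapes through the Dirichlet boundary.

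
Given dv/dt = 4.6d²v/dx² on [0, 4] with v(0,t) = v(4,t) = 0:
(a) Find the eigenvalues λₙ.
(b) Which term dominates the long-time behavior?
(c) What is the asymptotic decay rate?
Eigenvalues: λₙ = 4.6n²π²/4².
First three modes:
  n=1: λ₁ = 4.6π²/4² ≈ 2.838
  n=2: λ₂ = 18.4π²/4² ≈ 11.35 (4× faster decay)
  n=3: λ₃ = 41.4π²/4² ≈ 25.538 (9× faster decay)
As t → ∞, higher modes decay exponentially faster. The n=1 mode dominates: v ~ c₁ sin(πx/4) e^{-λ₁t}.
Decay rate: λ₁ = 4.6π²/4² ≈ 2.838.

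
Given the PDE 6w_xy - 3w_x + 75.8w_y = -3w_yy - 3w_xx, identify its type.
Rewriting in standard form: 3w_xx + 6w_xy + 3w_yy - 3w_x + 75.8w_y = 0. The second-order coefficients are A = 3, B = 6, C = 3. Since B² - 4AC = 0 = 0, this is a parabolic PDE.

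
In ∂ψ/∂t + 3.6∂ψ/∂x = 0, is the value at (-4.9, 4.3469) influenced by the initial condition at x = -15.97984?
No. Only data at x = -20.54884 affects (-4.9, 4.3469). Advection has one-way propagation along characteristics.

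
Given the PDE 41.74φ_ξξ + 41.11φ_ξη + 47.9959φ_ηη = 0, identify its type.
The second-order coefficients are A = 41.74, B = 41.11, C = 47.9959. Since B² - 4AC = -6323.363364 < 0, this is an elliptic PDE.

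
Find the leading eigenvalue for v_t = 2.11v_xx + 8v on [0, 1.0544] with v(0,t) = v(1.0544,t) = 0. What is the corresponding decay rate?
Eigenvalues: λₙ = 2.11n²π²/1.0544² - 8.
First three modes:
  n=1: λ₁ = 2.11π²/1.0544² - 8 ≈ 10.731
  n=2: λ₂ = 8.44π²/1.0544² - 8 ≈ 66.926
  n=3: λ₃ = 18.99π²/1.0544² - 8 ≈ 160.583
Since 2.11π²/1.0544² ≈ 18.731 > 8, all λₙ > 0.
The n=1 mode decays slowest → dominates as t → ∞.
Asymptotic: v ~ c₁ sin(πx/1.0544) e^{-λ₁t} with decay rate λ₁ ≈ 10.731.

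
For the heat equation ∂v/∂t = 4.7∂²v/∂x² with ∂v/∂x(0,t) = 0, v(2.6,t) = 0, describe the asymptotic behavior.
v → 0. Heat escapes through the Dirichlet boundary.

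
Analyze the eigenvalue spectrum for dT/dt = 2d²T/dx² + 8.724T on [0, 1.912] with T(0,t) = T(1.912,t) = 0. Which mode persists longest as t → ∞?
Eigenvalues: λₙ = 2n²π²/1.912² - 8.724.
First three modes:
  n=1: λ₁ = 2π²/1.912² - 8.724 ≈ -3.324
  n=2: λ₂ = 8π²/1.912² - 8.724 ≈ 12.874
  n=3: λ₃ = 18π²/1.912² - 8.724 ≈ 39.872
Since 2π²/1.912² ≈ 5.4 < 8.724, λ₁ < 0.
The n=1 mode grows fastest (−λₙ is largest for n=1) → dominates.
Asymptotic: T ~ c₁ sin(πx/1.912) e^{3.324t} (exponential growth at rate −λ₁ ≈ 3.324).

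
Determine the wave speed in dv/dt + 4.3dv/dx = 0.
Speed = 4.3. Information travels along x - 4.3t = const (rightward).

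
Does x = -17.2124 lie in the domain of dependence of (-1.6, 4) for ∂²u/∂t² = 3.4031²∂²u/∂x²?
No. The domain of dependence is [-15.2124, 12.0124], and -17.2124 is outside this interval.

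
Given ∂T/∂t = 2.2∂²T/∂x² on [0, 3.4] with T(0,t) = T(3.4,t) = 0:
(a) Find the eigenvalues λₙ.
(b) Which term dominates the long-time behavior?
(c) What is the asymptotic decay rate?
Eigenvalues: λₙ = 2.2n²π²/3.4².
First three modes:
  n=1: λ₁ = 2.2π²/3.4² ≈ 1.878
  n=2: λ₂ = 8.8π²/3.4² ≈ 7.513 (4× faster decay)
  n=3: λ₃ = 19.8π²/3.4² ≈ 16.905 (9× faster decay)
As t → ∞, higher modes decay exponentially faster. The n=1 mode dominates: T ~ c₁ sin(πx/3.4) e^{-λ₁t}.
Decay rate: λ₁ = 2.2π²/3.4² ≈ 1.878.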